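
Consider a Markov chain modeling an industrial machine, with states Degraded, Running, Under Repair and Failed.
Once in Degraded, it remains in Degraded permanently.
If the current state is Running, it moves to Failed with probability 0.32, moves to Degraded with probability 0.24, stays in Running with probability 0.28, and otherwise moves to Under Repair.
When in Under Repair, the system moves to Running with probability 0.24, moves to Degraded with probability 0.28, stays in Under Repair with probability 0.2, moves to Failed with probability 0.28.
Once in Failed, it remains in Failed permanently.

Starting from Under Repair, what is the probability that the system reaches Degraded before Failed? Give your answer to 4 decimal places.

Let h(s) be the probability of absorption at Degraded starting from transient state s. Then h(Degraded) = 1 and h(Failed) = 0. By first-step analysis:
h(Running) = 0.24·1 + 0.28·h(Running) + 0.16·h(Under Repair) + 0.32·0
h(Under Repair) = 0.28·1 + 0.24·h(Running) + 0.2·h(Under Repair) + 0.28·0
Solving: h(Running) = 0.4405, h(Under Repair) = 0.4821.
Starting from Under Repair, the probability is 0.4821.

0.4821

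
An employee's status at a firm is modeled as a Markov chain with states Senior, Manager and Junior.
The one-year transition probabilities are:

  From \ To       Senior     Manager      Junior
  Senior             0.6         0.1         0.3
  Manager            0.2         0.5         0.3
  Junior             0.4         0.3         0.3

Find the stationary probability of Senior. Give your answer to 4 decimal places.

0.4333

Let the stationary distribution be π with π = πP and π_1 + π_2 + π_3 = 1.
π_1 = 0.6·π_1 + 0.2·π_2 + 0.4·π_3
π_2 = 0.1·π_1 + 0.5·π_2 + 0.3·π_3
Solving with the normalization constraint gives π = (0.4333, 0.2667, 0.3000).
So the stationary probability of Senior is 0.4333.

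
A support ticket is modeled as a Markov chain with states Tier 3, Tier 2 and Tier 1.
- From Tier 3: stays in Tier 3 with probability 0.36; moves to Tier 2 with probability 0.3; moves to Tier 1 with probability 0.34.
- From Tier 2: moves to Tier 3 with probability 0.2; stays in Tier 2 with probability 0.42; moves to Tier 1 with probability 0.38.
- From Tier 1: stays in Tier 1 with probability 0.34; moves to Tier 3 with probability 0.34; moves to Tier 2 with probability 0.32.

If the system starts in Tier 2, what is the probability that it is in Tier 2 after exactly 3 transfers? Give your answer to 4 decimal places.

Propagate the distribution vector 3 transfers from Tier 2.
After 0 transfers: (0.0000, 1.0000, 0.0000)
After 1 transfer: (0.2000, 0.4200, 0.3800)
After 2 transfers: (0.2852, 0.3580, 0.3568)
After 3 transfers: (0.2956, 0.3501, 0.3543)
P(in Tier 2 after 3 transfers) = 0.3501

0.3501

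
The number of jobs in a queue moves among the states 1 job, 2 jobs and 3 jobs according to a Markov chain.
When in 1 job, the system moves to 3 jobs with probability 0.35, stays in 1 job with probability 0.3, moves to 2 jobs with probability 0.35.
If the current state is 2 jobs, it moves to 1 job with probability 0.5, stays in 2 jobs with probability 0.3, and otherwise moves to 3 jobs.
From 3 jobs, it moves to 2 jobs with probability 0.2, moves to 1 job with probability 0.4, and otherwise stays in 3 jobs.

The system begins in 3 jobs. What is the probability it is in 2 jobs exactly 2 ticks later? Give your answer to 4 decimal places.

0.2800

Sum over the intermediate state after 1 tick:
P = P(3 jobs→1 job)·P(1 job→2 jobs) + P(3 jobs→2 jobs)·P(2 jobs→2 jobs) + P(3 jobs→3 jobs)·P(3 jobs→2 jobs)
  = 0.4×0.35 + 0.2×0.3 + 0.4×0.2
  = 0.1400 + 0.0600 + 0.0800 = 0.2800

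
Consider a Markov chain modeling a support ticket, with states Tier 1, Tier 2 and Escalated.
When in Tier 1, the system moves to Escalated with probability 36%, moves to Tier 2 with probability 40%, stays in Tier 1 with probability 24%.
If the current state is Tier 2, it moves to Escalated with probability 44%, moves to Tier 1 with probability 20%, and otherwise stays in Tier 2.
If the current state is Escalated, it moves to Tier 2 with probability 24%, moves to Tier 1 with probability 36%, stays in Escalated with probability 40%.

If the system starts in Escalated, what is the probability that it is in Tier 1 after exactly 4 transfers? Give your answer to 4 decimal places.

0.2753

Propagate the distribution vector 4 transfers from Escalated.
After 0 transfers: (0.0000, 0.0000, 1.0000)
After 1 transfer: (0.3600, 0.2400, 0.4000)
After 2 transfers: (0.2784, 0.3264, 0.3952)
After 3 transfers: (0.2744, 0.3237, 0.4019)
After 4 transfers: (0.2753, 0.3227, 0.4020)
P(in Tier 1 after 4 transfers) = 0.2753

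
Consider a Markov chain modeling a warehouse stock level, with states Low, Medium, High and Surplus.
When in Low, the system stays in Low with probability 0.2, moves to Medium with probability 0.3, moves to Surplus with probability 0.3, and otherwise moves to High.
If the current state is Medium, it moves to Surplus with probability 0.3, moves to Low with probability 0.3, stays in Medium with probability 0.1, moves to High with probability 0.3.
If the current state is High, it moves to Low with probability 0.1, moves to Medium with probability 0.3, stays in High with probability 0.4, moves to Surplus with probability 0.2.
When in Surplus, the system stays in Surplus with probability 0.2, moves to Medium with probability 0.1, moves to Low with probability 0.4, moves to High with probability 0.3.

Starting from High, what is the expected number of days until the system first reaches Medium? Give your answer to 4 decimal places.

3.9013

Let t(s) be the expected number of days to first reach Medium from state s, with t(Medium) = 0. Conditioning on the first day:
t(Low) = 1 + 0.2·t(Low) + 0.2·t(High) + 0.3·t(Surplus)
t(High) = 1 + 0.1·t(Low) + 0.4·t(High) + 0.2·t(Surplus)
t(Surplus) = 1 + 0.4·t(Low) + 0.3·t(High) + 0.2·t(Surplus)
Solving: t(Low) = 3.9910, t(High) = 3.9013, t(Surplus) = 4.7085.
Expected days from High to Medium: 3.9013.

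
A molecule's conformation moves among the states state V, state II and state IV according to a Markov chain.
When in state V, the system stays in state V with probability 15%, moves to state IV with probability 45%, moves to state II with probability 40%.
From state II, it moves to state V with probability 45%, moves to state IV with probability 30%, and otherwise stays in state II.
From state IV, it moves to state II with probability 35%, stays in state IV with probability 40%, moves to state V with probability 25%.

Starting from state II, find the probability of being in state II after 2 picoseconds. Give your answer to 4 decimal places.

0.3475

Sum over the intermediate state after 1 picosecond:
P = P(state II→state V)·P(state V→state II) + P(state II→state II)·P(state II→state II) + P(state II→state IV)·P(state IV→state II)
  = 0.45×0.4 + 0.25×0.25 + 0.3×0.35
  = 0.1800 + 0.0625 + 0.1050 = 0.3475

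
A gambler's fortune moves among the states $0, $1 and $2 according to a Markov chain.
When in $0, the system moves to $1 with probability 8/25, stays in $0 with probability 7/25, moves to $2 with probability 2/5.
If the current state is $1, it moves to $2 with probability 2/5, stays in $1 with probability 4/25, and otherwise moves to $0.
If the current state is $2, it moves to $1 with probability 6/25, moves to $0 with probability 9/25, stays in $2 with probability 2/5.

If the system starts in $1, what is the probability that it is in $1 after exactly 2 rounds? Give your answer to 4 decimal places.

Sum over the intermediate state after 1 round:
P = P($1→$0)·P($0→$1) + P($1→$1)·P($1→$1) + P($1→$2)·P($2→$1)
  = 0.44×0.32 + 0.16×0.16 + 0.4×0.24
  = 0.1408 + 0.0256 + 0.0960 = 0.2624

0.2624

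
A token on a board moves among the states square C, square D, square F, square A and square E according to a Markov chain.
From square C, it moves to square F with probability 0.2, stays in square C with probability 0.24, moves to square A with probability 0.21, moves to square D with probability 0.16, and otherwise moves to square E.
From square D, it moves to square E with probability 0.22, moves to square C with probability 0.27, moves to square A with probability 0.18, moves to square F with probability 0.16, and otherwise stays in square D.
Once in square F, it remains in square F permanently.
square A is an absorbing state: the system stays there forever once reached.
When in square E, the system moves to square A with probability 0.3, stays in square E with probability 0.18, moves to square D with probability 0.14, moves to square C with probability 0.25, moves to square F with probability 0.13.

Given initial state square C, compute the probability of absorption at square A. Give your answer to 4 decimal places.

0.5527

Let h(s) be the probability of absorption at square A starting from transient state s. Then h(square A) = 1 and h(square F) = 0. By first-step analysis:
h(square C) = 0.24·h(square C) + 0.16·h(square D) + 0.2·0 + 0.21·1 + 0.19·h(square E)
h(square D) = 0.27·h(square C) + 0.17·h(square D) + 0.16·0 + 0.18·1 + 0.22·h(square E)
h(square E) = 0.25·h(square C) + 0.14·h(square D) + 0.13·0 + 0.3·1 + 0.18·h(square E)
Solving: h(square C) = 0.5527, h(square D) = 0.5638, h(square E) = 0.6306.
Starting from square C, the probability is 0.5527.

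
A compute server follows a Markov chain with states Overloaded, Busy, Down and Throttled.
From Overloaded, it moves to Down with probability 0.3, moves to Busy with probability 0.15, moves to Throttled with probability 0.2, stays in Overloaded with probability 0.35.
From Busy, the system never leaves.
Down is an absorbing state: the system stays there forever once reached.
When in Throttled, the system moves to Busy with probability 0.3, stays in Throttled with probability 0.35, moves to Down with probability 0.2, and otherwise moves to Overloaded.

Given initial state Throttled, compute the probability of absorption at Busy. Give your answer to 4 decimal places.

0.5541

Let h(s) be the probability of absorption at Busy starting from transient state s. Then h(Busy) = 1 and h(Down) = 0. By first-step analysis:
h(Overloaded) = 0.35·h(Overloaded) + 0.15·1 + 0.3·0 + 0.2·h(Throttled)
h(Throttled) = 0.15·h(Overloaded) + 0.3·1 + 0.2·0 + 0.35·h(Throttled)
Solving: h(Overloaded) = 0.4013, h(Throttled) = 0.5541.
Starting from Throttled, the probability is 0.5541.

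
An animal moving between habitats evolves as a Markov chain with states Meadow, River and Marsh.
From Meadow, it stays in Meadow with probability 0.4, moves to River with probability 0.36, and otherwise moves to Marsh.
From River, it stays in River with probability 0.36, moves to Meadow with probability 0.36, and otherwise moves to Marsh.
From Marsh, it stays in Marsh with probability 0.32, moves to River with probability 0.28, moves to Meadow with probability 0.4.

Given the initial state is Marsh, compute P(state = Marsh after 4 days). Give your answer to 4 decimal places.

0.2756

Propagate the distribution vector 4 days from Marsh.
After 0 days: (0.0000, 0.0000, 1.0000)
After 1 day: (0.4000, 0.2800, 0.3200)
After 2 days: (0.3888, 0.3344, 0.2768)
After 3 days: (0.3866, 0.3379, 0.2755)
After 4 days: (0.3865, 0.3380, 0.2756)
P(in Marsh after 4 days) = 0.2756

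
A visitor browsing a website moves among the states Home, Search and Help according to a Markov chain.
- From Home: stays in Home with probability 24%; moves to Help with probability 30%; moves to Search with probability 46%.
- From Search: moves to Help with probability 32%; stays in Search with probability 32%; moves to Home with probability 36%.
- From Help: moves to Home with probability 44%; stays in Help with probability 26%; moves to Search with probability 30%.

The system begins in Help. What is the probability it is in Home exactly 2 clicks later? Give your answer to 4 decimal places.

Sum over the intermediate state after 1 click:
P = P(Help→Home)·P(Home→Home) + P(Help→Search)·P(Search→Home) + P(Help→Help)·P(Help→Home)
  = 0.44×0.24 + 0.3×0.36 + 0.26×0.44
  = 0.1056 + 0.1080 + 0.1144 = 0.3280

0.3280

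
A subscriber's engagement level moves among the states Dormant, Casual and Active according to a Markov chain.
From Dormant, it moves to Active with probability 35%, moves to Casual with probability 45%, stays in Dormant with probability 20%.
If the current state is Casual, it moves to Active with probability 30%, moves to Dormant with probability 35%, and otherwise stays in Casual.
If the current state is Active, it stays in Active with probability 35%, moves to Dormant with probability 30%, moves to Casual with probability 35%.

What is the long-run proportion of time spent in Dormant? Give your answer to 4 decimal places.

Let the stationary distribution be π with π = πP and π_1 + π_2 + π_3 = 1.
π_1 = 0.2·π_1 + 0.35·π_2 + 0.3·π_3
π_2 = 0.45·π_1 + 0.35·π_2 + 0.35·π_3
Solving with the normalization constraint gives π = (0.2900, 0.3790, 0.3311).
So the stationary probability of Dormant is 0.2900.

0.2900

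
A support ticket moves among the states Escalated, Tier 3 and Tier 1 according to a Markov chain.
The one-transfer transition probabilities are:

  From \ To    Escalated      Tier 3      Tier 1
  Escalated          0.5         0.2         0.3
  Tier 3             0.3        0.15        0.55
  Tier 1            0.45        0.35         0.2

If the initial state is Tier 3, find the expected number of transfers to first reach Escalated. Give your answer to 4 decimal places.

2.7692

Let t(s) be the expected number of transfers to first reach Escalated from state s, with t(Escalated) = 0. Conditioning on the first transfer:
t(Tier 3) = 1 + 0.15·t(Tier 3) + 0.55·t(Tier 1)
t(Tier 1) = 1 + 0.35·t(Tier 3) + 0.2·t(Tier 1)
Solving: t(Tier 3) = 2.7692, t(Tier 1) = 2.4615.
Expected transfers from Tier 3 to Escalated: 2.7692.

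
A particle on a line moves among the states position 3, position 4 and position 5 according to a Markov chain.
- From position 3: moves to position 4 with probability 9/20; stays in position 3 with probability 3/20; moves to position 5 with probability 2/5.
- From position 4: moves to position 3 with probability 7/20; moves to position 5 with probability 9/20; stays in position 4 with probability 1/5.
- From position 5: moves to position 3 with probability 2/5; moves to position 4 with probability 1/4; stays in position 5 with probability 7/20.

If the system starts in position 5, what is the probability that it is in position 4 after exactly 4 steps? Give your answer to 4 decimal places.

0.2979

Propagate the distribution vector 4 steps from position 5.
After 0 steps: (0.0000, 0.0000, 1.0000)
After 1 step: (0.4000, 0.2500, 0.3500)
After 2 steps: (0.2875, 0.3175, 0.3950)
After 3 steps: (0.3123, 0.2916, 0.3961)
After 4 steps: (0.3074, 0.2979, 0.3948)
P(in position 4 after 4 steps) = 0.2979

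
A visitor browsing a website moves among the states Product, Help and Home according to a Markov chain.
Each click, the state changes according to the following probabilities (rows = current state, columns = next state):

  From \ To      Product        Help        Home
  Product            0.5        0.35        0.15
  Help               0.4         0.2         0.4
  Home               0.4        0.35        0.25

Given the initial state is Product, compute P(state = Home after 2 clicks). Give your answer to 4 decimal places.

0.2525

Sum over the intermediate state after 1 click:
P = P(Product→Product)·P(Product→Home) + P(Product→Help)·P(Help→Home) + P(Product→Home)·P(Home→Home)
  = 0.5×0.15 + 0.35×0.4 + 0.15×0.25
  = 0.0750 + 0.1400 + 0.0375 = 0.2525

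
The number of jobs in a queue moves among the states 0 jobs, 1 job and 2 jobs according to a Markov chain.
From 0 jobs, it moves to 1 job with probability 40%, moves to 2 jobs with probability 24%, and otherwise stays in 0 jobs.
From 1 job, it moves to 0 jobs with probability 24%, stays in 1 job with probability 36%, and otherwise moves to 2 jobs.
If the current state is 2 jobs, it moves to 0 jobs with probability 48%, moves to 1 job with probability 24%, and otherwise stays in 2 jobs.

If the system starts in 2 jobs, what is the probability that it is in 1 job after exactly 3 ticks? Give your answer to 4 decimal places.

Propagate the distribution vector 3 ticks from 2 jobs.
After 0 ticks: (0.0000, 0.0000, 1.0000)
After 1 tick: (0.4800, 0.2400, 0.2800)
After 2 ticks: (0.3648, 0.3456, 0.2896)
After 3 ticks: (0.3533, 0.3398, 0.3069)
P(in 1 job after 3 ticks) = 0.3398

0.3398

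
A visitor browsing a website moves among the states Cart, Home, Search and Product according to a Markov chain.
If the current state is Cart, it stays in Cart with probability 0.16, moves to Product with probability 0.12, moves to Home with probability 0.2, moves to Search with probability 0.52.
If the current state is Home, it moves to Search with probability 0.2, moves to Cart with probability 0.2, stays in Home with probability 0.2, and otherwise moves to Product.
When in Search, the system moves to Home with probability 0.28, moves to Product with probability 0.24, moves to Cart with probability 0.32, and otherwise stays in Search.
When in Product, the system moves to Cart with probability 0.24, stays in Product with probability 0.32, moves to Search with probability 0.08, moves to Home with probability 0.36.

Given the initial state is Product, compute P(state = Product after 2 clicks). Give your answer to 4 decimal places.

0.2944

Propagate the distribution vector 2 clicks from Product.
After 0 clicks: (0.0000, 0.0000, 0.0000, 1.0000)
After 1 click: (0.2400, 0.3600, 0.0800, 0.3200)
After 2 clicks: (0.2128, 0.2576, 0.2352, 0.2944)
P(in Product after 2 clicks) = 0.2944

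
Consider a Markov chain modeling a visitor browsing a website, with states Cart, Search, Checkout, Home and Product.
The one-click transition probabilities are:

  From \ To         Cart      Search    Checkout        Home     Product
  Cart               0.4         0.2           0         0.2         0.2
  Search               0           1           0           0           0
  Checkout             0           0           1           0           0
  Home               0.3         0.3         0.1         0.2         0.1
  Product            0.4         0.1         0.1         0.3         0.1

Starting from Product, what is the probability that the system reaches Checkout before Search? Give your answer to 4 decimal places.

0.2519

Let h(s) be the probability of absorption at Checkout starting from transient state s. Then h(Checkout) = 1 and h(Search) = 0. By first-step analysis:
h(Cart) = 0.4·h(Cart) + 0.2·0 + 0.2·h(Home) + 0.2·h(Product)
h(Home) = 0.3·h(Cart) + 0.3·0 + 0.1·1 + 0.2·h(Home) + 0.1·h(Product)
h(Product) = 0.4·h(Cart) + 0.1·0 + 0.1·1 + 0.3·h(Home) + 0.1·h(Product)
Solving: h(Cart) = 0.1556, h(Home) = 0.2148, h(Product) = 0.2519.
Starting from Product, the probability is 0.2519.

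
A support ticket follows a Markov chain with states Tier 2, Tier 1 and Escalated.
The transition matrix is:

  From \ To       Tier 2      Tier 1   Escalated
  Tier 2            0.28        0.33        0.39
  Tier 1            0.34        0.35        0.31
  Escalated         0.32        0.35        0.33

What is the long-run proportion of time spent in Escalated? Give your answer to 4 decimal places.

0.3420

Let the stationary distribution be π with π = πP and π_1 + π_2 + π_3 = 1.
π_1 = 0.28·π_1 + 0.34·π_2 + 0.32·π_3
π_2 = 0.33·π_1 + 0.35·π_2 + 0.35·π_3
Solving with the normalization constraint gives π = (0.3143, 0.3437, 0.3420).
So the stationary probability of Escalated is 0.3420.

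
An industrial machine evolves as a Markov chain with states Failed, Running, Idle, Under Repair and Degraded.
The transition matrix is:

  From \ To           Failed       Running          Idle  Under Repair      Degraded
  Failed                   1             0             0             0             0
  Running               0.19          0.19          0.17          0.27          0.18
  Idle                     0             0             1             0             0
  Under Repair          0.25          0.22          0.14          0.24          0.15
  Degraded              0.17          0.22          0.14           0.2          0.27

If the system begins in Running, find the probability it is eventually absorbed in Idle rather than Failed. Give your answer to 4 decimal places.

Let h(s) be the probability of absorption at Idle starting from transient state s. Then h(Idle) = 1 and h(Failed) = 0. By first-step analysis:
h(Running) = 0.19·0 + 0.19·h(Running) + 0.17·1 + 0.27·h(Under Repair) + 0.18·h(Degraded)
h(Under Repair) = 0.25·0 + 0.22·h(Running) + 0.14·1 + 0.24·h(Under Repair) + 0.15·h(Degraded)
h(Degraded) = 0.17·0 + 0.22·h(Running) + 0.14·1 + 0.2·h(Under Repair) + 0.27·h(Degraded)
Solving: h(Running) = 0.4381, h(Under Repair) = 0.3964, h(Degraded) = 0.4324.
Starting from Running, the probability is 0.4381.

0.4381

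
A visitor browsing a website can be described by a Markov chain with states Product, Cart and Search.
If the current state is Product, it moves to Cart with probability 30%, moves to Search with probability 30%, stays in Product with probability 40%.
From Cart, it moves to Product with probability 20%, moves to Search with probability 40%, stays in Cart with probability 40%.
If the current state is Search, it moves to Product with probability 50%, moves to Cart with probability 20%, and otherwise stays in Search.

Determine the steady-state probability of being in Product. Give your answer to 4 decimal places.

Let the stationary distribution be π with π = πP and π_1 + π_2 + π_3 = 1.
π_1 = 0.4·π_1 + 0.2·π_2 + 0.5·π_3
π_2 = 0.3·π_1 + 0.4·π_2 + 0.2·π_3
Solving with the normalization constraint gives π = (0.3736, 0.2967, 0.3297).
So the stationary probability of Product is 0.3736.

0.3736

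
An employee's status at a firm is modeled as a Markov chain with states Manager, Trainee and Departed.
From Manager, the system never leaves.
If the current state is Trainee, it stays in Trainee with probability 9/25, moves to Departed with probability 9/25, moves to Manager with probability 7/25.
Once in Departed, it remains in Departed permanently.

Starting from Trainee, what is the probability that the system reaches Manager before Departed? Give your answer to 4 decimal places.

Let h(s) be the probability of absorption at Manager starting from transient state s. Then h(Manager) = 1 and h(Departed) = 0. By first-step analysis:
h(Trainee) = 0.28·1 + 0.36·h(Trainee) + 0.36·0
Solving: h(Trainee) = 0.4375.
Starting from Trainee, the probability is 0.4375.

0.4375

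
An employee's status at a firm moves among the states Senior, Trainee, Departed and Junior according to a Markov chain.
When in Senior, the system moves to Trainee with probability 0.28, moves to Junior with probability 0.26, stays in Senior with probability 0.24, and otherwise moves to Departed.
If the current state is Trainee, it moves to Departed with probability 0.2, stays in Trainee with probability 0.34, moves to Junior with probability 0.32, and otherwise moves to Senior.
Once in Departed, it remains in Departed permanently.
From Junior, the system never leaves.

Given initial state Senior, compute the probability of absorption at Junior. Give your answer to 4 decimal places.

Let h(s) be the probability of absorption at Junior starting from transient state s. Then h(Junior) = 1 and h(Departed) = 0. By first-step analysis:
h(Senior) = 0.24·h(Senior) + 0.28·h(Trainee) + 0.22·0 + 0.26·1
h(Trainee) = 0.14·h(Senior) + 0.34·h(Trainee) + 0.2·0 + 0.32·1
Solving: h(Senior) = 0.5649, h(Trainee) = 0.6047.
Starting from Senior, the probability is 0.5649.

0.5649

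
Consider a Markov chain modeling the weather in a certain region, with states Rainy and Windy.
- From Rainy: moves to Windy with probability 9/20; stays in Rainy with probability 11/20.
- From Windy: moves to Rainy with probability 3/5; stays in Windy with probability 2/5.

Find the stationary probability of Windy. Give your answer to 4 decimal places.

Let the stationary distribution be π with π = πP and π_1 + π_2 = 1.
π_1 = 0.55·π_1 + 0.6·π_2
Solving with the normalization constraint gives π = (0.5714, 0.4286).
So the stationary probability of Windy is 0.4286.

0.4286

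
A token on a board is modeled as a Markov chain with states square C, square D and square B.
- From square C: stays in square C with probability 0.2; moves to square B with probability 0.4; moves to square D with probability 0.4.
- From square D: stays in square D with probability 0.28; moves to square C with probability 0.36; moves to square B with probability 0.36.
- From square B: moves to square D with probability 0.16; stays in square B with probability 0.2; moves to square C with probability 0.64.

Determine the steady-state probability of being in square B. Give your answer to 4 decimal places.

0.3237

Let the stationary distribution be π with π = πP and π_1 + π_2 + π_3 = 1.
π_1 = 0.2·π_1 + 0.36·π_2 + 0.64·π_3
π_2 = 0.4·π_1 + 0.28·π_2 + 0.16·π_3
Solving with the normalization constraint gives π = (0.3885, 0.2878, 0.3237).
So the stationary probability of square B is 0.3237.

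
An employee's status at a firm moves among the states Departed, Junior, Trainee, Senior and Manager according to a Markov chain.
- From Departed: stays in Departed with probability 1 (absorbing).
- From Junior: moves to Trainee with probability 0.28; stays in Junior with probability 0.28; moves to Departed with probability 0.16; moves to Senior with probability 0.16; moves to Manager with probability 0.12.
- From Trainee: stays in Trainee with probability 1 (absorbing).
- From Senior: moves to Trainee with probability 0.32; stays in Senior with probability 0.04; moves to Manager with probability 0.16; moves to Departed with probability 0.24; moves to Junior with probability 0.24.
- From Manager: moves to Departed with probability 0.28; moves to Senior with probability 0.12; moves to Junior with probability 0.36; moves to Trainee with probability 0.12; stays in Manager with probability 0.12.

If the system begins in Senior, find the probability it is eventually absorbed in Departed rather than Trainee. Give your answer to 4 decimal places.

Let h(s) be the probability of absorption at Departed starting from transient state s. Then h(Departed) = 1 and h(Trainee) = 0. By first-step analysis:
h(Junior) = 0.16·1 + 0.28·h(Junior) + 0.28·0 + 0.16·h(Senior) + 0.12·h(Manager)
h(Senior) = 0.24·1 + 0.24·h(Junior) + 0.32·0 + 0.04·h(Senior) + 0.16·h(Manager)
h(Manager) = 0.28·1 + 0.36·h(Junior) + 0.12·0 + 0.12·h(Senior) + 0.12·h(Manager)
Solving: h(Junior) = 0.4122, h(Senior) = 0.4443, h(Manager) = 0.5474.
Starting from Senior, the probability is 0.4443.

0.4443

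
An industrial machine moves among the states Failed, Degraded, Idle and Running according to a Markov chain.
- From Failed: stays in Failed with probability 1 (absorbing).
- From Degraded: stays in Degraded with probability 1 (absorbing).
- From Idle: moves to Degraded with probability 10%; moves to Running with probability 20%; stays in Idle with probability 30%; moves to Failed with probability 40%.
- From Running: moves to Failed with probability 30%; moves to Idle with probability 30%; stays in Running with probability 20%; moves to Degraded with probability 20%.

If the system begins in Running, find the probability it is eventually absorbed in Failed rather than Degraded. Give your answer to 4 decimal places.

0.6600

Let h(s) be the probability of absorption at Failed starting from transient state s. Then h(Failed) = 1 and h(Degraded) = 0. By first-step analysis:
h(Idle) = 0.4·1 + 0.1·0 + 0.3·h(Idle) + 0.2·h(Running)
h(Running) = 0.3·1 + 0.2·0 + 0.3·h(Idle) + 0.2·h(Running)
Solving: h(Idle) = 0.7600, h(Running) = 0.6600.
Starting from Running, the probability is 0.6600.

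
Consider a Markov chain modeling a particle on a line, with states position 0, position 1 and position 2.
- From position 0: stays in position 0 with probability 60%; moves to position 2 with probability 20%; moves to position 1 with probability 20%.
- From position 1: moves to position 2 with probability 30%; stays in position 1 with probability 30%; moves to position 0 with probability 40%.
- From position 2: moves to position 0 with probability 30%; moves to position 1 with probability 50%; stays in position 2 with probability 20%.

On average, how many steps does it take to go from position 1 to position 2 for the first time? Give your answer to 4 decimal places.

4.0000

Let t(s) be the expected number of steps to first reach position 2 from state s, with t(position 2) = 0. Conditioning on the first step:
t(position 0) = 1 + 0.6·t(position 0) + 0.2·t(position 1)
t(position 1) = 1 + 0.4·t(position 0) + 0.3·t(position 1)
Solving: t(position 0) = 4.5000, t(position 1) = 4.0000.
Expected steps from position 1 to position 2: 4.0000.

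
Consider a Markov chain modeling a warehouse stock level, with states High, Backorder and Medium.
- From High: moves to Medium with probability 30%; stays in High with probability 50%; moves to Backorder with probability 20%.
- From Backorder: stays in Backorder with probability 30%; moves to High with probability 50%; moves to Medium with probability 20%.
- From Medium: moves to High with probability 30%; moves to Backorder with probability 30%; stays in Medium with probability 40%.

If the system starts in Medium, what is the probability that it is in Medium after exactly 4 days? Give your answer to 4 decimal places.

0.3046

Propagate the distribution vector 4 days from Medium.
After 0 days: (0.0000, 0.0000, 1.0000)
After 1 day: (0.3000, 0.3000, 0.4000)
After 2 days: (0.4200, 0.2700, 0.3100)
After 3 days: (0.4380, 0.2580, 0.3040)
After 4 days: (0.4392, 0.2562, 0.3046)
P(in Medium after 4 days) = 0.3046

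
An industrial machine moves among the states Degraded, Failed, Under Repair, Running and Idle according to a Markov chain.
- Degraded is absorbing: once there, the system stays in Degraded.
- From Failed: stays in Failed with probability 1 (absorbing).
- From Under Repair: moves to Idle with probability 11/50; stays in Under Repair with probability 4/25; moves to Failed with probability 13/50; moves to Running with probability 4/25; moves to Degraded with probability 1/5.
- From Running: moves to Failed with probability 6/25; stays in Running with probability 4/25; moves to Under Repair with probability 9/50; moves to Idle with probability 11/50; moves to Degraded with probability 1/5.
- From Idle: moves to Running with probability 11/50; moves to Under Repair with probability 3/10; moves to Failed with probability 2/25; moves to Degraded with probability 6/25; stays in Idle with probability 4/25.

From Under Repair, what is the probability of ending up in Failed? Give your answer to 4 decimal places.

0.5127

Let h(s) be the probability of absorption at Failed starting from transient state s. Then h(Failed) = 1 and h(Degraded) = 0. By first-step analysis:
h(Under Repair) = 0.2·0 + 0.26·1 + 0.16·h(Under Repair) + 0.16·h(Running) + 0.22·h(Idle)
h(Running) = 0.2·0 + 0.24·1 + 0.18·h(Under Repair) + 0.16·h(Running) + 0.22·h(Idle)
h(Idle) = 0.24·0 + 0.08·1 + 0.3·h(Under Repair) + 0.22·h(Running) + 0.16·h(Idle)
Solving: h(Under Repair) = 0.5127, h(Running) = 0.5030, h(Idle) = 0.4101.
Starting from Under Repair, the probability is 0.5127.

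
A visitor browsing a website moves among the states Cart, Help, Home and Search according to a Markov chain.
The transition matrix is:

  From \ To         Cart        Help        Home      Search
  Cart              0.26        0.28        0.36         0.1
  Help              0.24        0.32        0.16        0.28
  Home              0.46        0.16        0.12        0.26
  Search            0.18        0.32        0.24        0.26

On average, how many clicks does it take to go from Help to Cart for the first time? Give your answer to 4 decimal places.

Let t(s) be the expected number of clicks to first reach Cart from state s, with t(Cart) = 0. Conditioning on the first click:
t(Help) = 1 + 0.32·t(Help) + 0.16·t(Home) + 0.28·t(Search)
t(Home) = 1 + 0.16·t(Help) + 0.12·t(Home) + 0.26·t(Search)
t(Search) = 1 + 0.32·t(Help) + 0.24·t(Home) + 0.26·t(Search)
Solving: t(Help) = 3.8143, t(Home) = 3.0044, t(Search) = 3.9752.
Expected clicks from Help to Cart: 3.8143.

3.8143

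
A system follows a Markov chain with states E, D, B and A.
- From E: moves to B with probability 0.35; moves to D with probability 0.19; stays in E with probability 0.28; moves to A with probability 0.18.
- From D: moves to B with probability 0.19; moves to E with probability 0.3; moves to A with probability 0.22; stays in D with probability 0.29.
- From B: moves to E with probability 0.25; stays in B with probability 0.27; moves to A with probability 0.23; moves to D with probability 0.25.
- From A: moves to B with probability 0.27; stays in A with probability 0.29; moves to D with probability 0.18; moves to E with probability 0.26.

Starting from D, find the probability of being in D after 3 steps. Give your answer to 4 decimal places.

Propagate the distribution vector 3 steps from D.
After 0 steps: (0.0000, 1.0000, 0.0000, 0.0000)
After 1 step: (0.3000, 0.2900, 0.1900, 0.2200)
After 2 steps: (0.2757, 0.2282, 0.2708, 0.2253)
After 3 steps: (0.2719, 0.2268, 0.2738, 0.2275)
P(in D after 3 steps) = 0.2268

0.2268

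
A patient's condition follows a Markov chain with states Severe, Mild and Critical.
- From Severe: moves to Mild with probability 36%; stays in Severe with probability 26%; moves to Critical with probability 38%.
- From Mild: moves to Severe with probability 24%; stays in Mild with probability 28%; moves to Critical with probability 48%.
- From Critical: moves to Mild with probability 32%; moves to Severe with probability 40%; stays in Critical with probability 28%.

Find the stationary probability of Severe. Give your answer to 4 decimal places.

Let the stationary distribution be π with π = πP and π_1 + π_2 + π_3 = 1.
π_1 = 0.26·π_1 + 0.24·π_2 + 0.4·π_3
π_2 = 0.36·π_1 + 0.28·π_2 + 0.32·π_3
Solving with the normalization constraint gives π = (0.3060, 0.3195, 0.3745).
So the stationary probability of Severe is 0.3060.

0.3060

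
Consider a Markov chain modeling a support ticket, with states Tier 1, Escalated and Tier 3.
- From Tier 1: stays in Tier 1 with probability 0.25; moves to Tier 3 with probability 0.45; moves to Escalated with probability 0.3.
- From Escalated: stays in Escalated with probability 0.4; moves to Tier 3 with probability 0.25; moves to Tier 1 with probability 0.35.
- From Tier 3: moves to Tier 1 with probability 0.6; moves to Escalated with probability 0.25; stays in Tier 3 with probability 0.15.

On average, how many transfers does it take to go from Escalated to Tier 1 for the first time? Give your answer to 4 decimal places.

2.4581

Let t(s) be the expected number of transfers to first reach Tier 1 from state s, with t(Tier 1) = 0. Conditioning on the first transfer:
t(Escalated) = 1 + 0.4·t(Escalated) + 0.25·t(Tier 3)
t(Tier 3) = 1 + 0.25·t(Escalated) + 0.15·t(Tier 3)
Solving: t(Escalated) = 2.4581, t(Tier 3) = 1.8994.
Expected transfers from Escalated to Tier 1: 2.4581.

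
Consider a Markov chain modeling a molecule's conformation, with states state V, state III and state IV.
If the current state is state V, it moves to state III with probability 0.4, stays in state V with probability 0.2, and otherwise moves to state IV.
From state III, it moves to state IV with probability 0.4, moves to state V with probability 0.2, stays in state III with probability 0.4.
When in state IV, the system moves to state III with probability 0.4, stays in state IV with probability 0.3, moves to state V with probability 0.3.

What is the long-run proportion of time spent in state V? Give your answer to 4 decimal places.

0.2364

Let the stationary distribution be π with π = πP and π_1 + π_2 + π_3 = 1.
π_1 = 0.2·π_1 + 0.2·π_2 + 0.3·π_3
π_2 = 0.4·π_1 + 0.4·π_2 + 0.4·π_3
Solving with the normalization constraint gives π = (0.2364, 0.4000, 0.3636).
So the stationary probability of state V is 0.2364.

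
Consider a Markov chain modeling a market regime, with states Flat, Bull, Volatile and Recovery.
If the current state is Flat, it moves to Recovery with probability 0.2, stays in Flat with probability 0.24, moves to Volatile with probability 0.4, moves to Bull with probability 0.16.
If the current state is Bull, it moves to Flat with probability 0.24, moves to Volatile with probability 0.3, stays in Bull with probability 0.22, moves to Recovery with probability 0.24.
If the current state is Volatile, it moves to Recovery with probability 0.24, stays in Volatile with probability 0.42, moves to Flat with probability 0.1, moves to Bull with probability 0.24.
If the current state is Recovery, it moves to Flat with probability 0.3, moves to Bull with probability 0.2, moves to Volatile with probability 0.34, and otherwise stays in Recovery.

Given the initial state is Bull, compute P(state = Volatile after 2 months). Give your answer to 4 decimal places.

0.3696

Propagate the distribution vector 2 months from Bull.
After 0 months: (0.0000, 1.0000, 0.0000, 0.0000)
After 1 month: (0.2400, 0.2200, 0.3000, 0.2400)
After 2 months: (0.2124, 0.2068, 0.3696, 0.2112)
P(in Volatile after 2 months) = 0.3696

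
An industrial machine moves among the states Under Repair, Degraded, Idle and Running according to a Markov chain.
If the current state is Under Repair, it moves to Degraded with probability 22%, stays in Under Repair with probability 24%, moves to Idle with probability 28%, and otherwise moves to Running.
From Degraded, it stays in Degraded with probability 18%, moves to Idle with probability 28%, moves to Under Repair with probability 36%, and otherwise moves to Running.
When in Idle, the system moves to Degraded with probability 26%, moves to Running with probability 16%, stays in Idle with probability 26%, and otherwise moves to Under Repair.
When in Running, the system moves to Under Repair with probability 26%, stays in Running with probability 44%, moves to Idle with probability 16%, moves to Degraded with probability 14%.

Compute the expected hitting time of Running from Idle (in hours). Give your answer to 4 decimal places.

5.1264

Let t(s) be the expected number of hours to first reach Running from state s, with t(Running) = 0. Conditioning on the first hour:
t(Under Repair) = 1 + 0.24·t(Under Repair) + 0.22·t(Degraded) + 0.28·t(Idle)
t(Degraded) = 1 + 0.36·t(Under Repair) + 0.18·t(Degraded) + 0.28·t(Idle)
t(Idle) = 1 + 0.32·t(Under Repair) + 0.26·t(Degraded) + 0.26·t(Idle)
Solving: t(Under Repair) = 4.6559, t(Degraded) = 5.0140, t(Idle) = 5.1264.
Expected hours from Idle to Running: 5.1264.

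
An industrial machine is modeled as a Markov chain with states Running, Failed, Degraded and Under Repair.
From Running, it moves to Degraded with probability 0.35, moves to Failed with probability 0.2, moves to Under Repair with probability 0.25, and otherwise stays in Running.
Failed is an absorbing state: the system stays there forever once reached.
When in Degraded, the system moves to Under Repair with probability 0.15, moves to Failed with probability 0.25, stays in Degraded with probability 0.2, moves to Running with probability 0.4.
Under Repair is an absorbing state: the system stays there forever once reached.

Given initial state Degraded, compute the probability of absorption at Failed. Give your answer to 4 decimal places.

Let h(s) be the probability of absorption at Failed starting from transient state s. Then h(Failed) = 1 and h(Under Repair) = 0. By first-step analysis:
h(Running) = 0.2·h(Running) + 0.2·1 + 0.35·h(Degraded) + 0.25·0
h(Degraded) = 0.4·h(Running) + 0.25·1 + 0.2·h(Degraded) + 0.15·0
Solving: h(Running) = 0.4950, h(Degraded) = 0.5600.
Starting from Degraded, the probability is 0.5600.

0.5600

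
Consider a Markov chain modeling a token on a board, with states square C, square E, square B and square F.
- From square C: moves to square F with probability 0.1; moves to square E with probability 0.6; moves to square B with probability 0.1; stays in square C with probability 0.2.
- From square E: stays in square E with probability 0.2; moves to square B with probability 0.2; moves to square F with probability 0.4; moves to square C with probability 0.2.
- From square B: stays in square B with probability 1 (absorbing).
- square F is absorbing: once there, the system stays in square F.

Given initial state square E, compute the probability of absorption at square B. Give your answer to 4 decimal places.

0.3462

Let h(s) be the probability of absorption at square B starting from transient state s. Then h(square B) = 1 and h(square F) = 0. By first-step analysis:
h(square C) = 0.2·h(square C) + 0.6·h(square E) + 0.1·1 + 0.1·0
h(square E) = 0.2·h(square C) + 0.2·h(square E) + 0.2·1 + 0.4·0
Solving: h(square C) = 0.3846, h(square E) = 0.3462.
Starting from square E, the probability is 0.3462.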